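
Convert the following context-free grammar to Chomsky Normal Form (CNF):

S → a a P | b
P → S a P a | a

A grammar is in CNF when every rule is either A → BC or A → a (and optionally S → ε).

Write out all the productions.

TA → a; S → b; P → a; S → TA X0; X0 → TA P; P → S X1; X1 → TA X2; X2 → P TA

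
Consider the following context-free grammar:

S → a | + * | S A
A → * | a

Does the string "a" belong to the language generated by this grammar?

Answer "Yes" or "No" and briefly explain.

Yes - a valid derivation exists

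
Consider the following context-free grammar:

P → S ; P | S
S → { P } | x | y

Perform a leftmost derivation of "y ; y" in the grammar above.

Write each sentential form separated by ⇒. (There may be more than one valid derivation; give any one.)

P ⇒ S ; P ⇒ y ; P ⇒ y ; S ⇒ y ; y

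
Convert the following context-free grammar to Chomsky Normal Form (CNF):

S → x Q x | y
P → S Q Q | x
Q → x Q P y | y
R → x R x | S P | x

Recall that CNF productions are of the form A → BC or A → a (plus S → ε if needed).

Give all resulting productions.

TX → x; S → y; P → x; TY → y; Q → y; R → x; S → TX X0; X0 → Q TX; P → S X1; X1 → Q Q; Q → TX X2; X2 → Q X3; X3 → P TY; R → TX X4; X4 → R TX; R → S P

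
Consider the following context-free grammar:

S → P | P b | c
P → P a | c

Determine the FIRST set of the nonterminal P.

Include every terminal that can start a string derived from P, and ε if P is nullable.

We compute FIRST(P) using the standard algorithm.
FIRST(P) = {c}
FIRST(S) = {c}
Therefore, FIRST(P) = {c}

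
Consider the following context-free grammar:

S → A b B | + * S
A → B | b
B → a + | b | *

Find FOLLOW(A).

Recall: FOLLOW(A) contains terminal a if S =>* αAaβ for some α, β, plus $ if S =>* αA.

We compute FOLLOW(A) using the standard algorithm.
FOLLOW(S) starts with {$}.
FIRST(A) = {*, a, b}
FIRST(B) = {*, a, b}
FIRST(S) = {*, +, a, b}
FOLLOW(A) = {b}
FOLLOW(B) = {$, b}
FOLLOW(S) = {$}
Therefore, FOLLOW(A) = {b}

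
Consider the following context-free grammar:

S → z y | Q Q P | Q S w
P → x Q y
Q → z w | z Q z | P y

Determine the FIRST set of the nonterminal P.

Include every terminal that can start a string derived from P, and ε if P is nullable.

We compute FIRST(P) using the standard algorithm.
FIRST(P) = {x}
FIRST(Q) = {x, z}
FIRST(S) = {x, z}
Therefore, FIRST(P) = {x}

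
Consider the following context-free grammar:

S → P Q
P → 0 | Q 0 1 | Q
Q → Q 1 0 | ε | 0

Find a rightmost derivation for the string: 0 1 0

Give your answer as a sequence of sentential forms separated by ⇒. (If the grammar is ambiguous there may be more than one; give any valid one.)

S ⇒ P Q ⇒ P Q 1 0 ⇒ P 1 0 ⇒ 0 1 0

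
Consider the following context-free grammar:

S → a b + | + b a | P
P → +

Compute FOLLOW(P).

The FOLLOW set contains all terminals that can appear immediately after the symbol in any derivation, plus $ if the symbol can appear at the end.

We compute FOLLOW(P) using the standard algorithm.
FOLLOW(S) starts with {$}.
FIRST(P) = {+}
FIRST(S) = {+, a}
FOLLOW(P) = {$}
FOLLOW(S) = {$}
Therefore, FOLLOW(P) = {$}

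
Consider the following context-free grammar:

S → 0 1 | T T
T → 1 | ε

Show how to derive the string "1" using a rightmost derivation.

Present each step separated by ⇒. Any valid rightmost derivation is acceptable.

S ⇒ T T ⇒ T 1 ⇒ 1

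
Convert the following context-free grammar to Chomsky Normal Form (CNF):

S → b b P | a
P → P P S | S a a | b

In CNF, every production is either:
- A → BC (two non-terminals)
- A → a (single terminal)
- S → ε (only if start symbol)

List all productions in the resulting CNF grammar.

TB → b; S → a; TA → a; P → b; S → TB X0; X0 → TB P; P → P X1; X1 → P S; P → S X2; X2 → TA TA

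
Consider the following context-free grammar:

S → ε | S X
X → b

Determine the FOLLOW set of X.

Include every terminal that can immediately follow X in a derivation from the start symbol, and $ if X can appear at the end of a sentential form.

We compute FOLLOW(X) using the standard algorithm.
FOLLOW(S) starts with {$}.
FIRST(S) = {b, ε}
FIRST(X) = {b}
FOLLOW(S) = {$, b}
FOLLOW(X) = {$, b}
Therefore, FOLLOW(X) = {$, b}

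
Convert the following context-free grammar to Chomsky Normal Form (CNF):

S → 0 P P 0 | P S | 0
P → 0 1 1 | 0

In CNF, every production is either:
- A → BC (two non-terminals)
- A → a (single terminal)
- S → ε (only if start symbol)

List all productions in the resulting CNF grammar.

T0 → 0; S → 0; T1 → 1; P → 0; S → T0 X0; X0 → P X1; X1 → P T0; S → P S; P → T0 X2; X2 → T1 T1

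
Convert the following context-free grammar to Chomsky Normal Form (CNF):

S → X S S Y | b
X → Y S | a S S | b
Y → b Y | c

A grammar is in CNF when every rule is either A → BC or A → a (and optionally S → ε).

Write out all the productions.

S → b; TA → a; X → b; TB → b; Y → c; S → X X0; X0 → S X1; X1 → S Y; X → Y S; X → TA X2; X2 → S S; Y → TB Y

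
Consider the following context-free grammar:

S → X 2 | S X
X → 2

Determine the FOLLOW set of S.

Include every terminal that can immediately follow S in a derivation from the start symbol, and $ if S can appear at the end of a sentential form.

We compute FOLLOW(S) using the standard algorithm.
FOLLOW(S) starts with {$}.
FIRST(S) = {2}
FIRST(X) = {2}
FOLLOW(S) = {$, 2}
FOLLOW(X) = {$, 2}
Therefore, FOLLOW(S) = {$, 2}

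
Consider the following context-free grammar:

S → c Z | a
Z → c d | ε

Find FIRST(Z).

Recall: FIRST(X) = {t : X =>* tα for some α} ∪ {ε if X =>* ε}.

We compute FIRST(Z) using the standard algorithm.
FIRST(S) = {a, c}
FIRST(Z) = {c, ε}
Therefore, FIRST(Z) = {c, ε}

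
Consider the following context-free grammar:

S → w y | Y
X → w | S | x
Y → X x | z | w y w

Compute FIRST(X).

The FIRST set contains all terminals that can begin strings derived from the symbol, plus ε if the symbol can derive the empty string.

We compute FIRST(X) using the standard algorithm.
FIRST(S) = {w, x, z}
FIRST(X) = {w, x, z}
FIRST(Y) = {w, x, z}
Therefore, FIRST(X) = {w, x, z}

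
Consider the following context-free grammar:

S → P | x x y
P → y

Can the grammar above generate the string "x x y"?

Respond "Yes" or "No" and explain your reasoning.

Yes - a valid derivation exists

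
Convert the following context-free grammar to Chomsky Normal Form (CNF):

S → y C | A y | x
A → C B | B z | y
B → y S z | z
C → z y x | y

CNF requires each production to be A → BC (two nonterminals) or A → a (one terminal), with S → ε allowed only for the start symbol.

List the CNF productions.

TY → y; S → x; TZ → z; A → y; B → z; TX → x; C → y; S → TY C; S → A TY; A → C B; A → B TZ; B → TY X0; X0 → S TZ; C → TZ X1; X1 → TY TX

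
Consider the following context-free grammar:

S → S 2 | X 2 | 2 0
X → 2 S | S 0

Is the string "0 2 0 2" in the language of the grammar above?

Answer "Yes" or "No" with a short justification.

No - no valid derivation exists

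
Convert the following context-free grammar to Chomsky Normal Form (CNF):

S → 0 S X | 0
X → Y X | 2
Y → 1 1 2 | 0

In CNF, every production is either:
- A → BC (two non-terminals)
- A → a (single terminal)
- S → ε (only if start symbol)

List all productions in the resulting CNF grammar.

T0 → 0; S → 0; X → 2; T1 → 1; T2 → 2; Y → 0; S → T0 X0; X0 → S X; X → Y X; Y → T1 X1; X1 → T1 T2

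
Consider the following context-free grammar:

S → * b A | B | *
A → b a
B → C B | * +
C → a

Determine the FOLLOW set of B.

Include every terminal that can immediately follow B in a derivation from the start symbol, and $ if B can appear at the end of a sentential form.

We compute FOLLOW(B) using the standard algorithm.
FOLLOW(S) starts with {$}.
FIRST(A) = {b}
FIRST(B) = {*, a}
FIRST(C) = {a}
FIRST(S) = {*, a}
FOLLOW(A) = {$}
FOLLOW(B) = {$}
FOLLOW(C) = {*, a}
FOLLOW(S) = {$}
Therefore, FOLLOW(B) = {$}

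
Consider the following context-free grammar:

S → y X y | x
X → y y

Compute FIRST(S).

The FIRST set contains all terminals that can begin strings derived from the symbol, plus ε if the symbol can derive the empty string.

We compute FIRST(S) using the standard algorithm.
FIRST(S) = {x, y}
FIRST(X) = {y}
Therefore, FIRST(S) = {x, y}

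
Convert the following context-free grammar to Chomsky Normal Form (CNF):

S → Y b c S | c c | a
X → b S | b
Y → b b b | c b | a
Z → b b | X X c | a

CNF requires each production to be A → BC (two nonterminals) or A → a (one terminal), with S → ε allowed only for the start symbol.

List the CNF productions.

TB → b; TC → c; S → a; X → b; Y → a; Z → a; S → Y X0; X0 → TB X1; X1 → TC S; S → TC TC; X → TB S; Y → TB X2; X2 → TB TB; Y → TC TB; Z → TB TB; Z → X X3; X3 → X TC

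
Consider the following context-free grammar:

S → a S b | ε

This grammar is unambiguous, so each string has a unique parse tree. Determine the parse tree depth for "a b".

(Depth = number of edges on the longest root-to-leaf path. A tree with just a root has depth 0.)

2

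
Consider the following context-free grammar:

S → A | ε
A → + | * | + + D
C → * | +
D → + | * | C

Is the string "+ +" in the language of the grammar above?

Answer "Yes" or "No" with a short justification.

No - no valid derivation exists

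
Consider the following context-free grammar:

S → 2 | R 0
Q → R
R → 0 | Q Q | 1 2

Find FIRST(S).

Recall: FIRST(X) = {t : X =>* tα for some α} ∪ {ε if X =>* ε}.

We compute FIRST(S) using the standard algorithm.
FIRST(Q) = {0, 1}
FIRST(R) = {0, 1}
FIRST(S) = {0, 1, 2}
Therefore, FIRST(S) = {0, 1, 2}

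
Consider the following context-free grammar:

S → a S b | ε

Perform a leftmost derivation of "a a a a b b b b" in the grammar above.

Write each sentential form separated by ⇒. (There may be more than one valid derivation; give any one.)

S ⇒ a S b ⇒ a a S b b ⇒ a a a S b b b ⇒ a a a a S b b b b ⇒ a a a a b b b b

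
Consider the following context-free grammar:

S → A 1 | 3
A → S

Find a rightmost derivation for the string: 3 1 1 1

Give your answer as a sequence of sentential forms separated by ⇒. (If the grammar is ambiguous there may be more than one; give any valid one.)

S ⇒ A 1 ⇒ S 1 ⇒ A 1 1 ⇒ S 1 1 ⇒ A 1 1 1 ⇒ S 1 1 1 ⇒ 3 1 1 1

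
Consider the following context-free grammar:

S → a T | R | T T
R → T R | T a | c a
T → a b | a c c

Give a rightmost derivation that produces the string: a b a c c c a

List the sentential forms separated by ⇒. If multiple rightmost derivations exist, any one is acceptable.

S ⇒ R ⇒ T R ⇒ T T R ⇒ T T c a ⇒ T a c c c a ⇒ a b a c c c a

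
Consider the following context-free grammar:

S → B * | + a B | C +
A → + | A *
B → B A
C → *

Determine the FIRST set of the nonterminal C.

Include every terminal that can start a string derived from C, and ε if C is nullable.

We compute FIRST(C) using the standard algorithm.
FIRST(A) = {+}
FIRST(B) = {}
FIRST(C) = {*}
FIRST(S) = {*, +}
Therefore, FIRST(C) = {*}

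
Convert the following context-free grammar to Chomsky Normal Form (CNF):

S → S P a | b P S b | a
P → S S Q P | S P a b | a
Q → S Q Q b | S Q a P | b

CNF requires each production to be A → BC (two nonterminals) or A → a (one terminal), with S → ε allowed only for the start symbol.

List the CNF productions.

TA → a; TB → b; S → a; P → a; Q → b; S → S X0; X0 → P TA; S → TB X1; X1 → P X2; X2 → S TB; P → S X3; X3 → S X4; X4 → Q P; P → S X5; X5 → P X6; X6 → TA TB; Q → S X7; X7 → Q X8; X8 → Q TB; Q → S X9; X9 → Q X10; X10 → TA P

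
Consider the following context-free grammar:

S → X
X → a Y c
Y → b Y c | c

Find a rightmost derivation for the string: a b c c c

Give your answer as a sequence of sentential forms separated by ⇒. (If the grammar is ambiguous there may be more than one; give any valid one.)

S ⇒ X ⇒ a Y c ⇒ a b Y c c ⇒ a b c c c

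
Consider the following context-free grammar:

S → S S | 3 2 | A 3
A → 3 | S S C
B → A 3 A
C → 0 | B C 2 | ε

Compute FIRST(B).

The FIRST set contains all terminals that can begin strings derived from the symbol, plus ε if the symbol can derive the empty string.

We compute FIRST(B) using the standard algorithm.
FIRST(A) = {3}
FIRST(B) = {3}
FIRST(C) = {0, 3, ε}
FIRST(S) = {3}
Therefore, FIRST(B) = {3}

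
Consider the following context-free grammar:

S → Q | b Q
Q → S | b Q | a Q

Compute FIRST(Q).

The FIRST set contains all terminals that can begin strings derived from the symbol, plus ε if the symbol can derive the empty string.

We compute FIRST(Q) using the standard algorithm.
FIRST(Q) = {a, b}
FIRST(S) = {a, b}
Therefore, FIRST(Q) = {a, b}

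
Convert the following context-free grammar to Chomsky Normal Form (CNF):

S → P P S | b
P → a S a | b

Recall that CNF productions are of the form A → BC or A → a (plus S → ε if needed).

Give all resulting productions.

S → b; TA → a; P → b; S → P X0; X0 → P S; P → TA X1; X1 → S TA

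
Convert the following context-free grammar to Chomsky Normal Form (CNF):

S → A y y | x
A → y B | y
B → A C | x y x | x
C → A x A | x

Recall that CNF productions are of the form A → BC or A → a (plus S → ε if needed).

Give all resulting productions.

TY → y; S → x; A → y; TX → x; B → x; C → x; S → A X0; X0 → TY TY; A → TY B; B → A C; B → TX X1; X1 → TY TX; C → A X2; X2 → TX A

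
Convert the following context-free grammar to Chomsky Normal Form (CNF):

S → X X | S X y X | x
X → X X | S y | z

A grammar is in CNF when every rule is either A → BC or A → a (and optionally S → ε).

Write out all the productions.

TY → y; S → x; X → z; S → X X; S → S X0; X0 → X X1; X1 → TY X; X → X X; X → S TY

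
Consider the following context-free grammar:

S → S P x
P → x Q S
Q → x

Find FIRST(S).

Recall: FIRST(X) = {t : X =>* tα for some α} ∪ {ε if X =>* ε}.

We compute FIRST(S) using the standard algorithm.
FIRST(P) = {x}
FIRST(Q) = {x}
FIRST(S) = {}
Therefore, FIRST(S) = {}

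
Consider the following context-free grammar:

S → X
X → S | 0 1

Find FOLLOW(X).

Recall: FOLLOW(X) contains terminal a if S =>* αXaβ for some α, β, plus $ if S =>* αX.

We compute FOLLOW(X) using the standard algorithm.
FOLLOW(S) starts with {$}.
FIRST(S) = {0}
FIRST(X) = {0}
FOLLOW(S) = {$}
FOLLOW(X) = {$}
Therefore, FOLLOW(X) = {$}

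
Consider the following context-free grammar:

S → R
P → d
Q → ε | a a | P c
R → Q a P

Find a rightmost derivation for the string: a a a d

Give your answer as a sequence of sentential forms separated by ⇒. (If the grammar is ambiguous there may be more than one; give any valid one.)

S ⇒ R ⇒ Q a P ⇒ Q a d ⇒ a a a d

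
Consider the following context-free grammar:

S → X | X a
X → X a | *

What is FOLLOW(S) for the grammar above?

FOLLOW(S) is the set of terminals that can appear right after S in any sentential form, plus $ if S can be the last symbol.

We compute FOLLOW(S) using the standard algorithm.
FOLLOW(S) starts with {$}.
FIRST(S) = {*}
FIRST(X) = {*}
FOLLOW(S) = {$}
FOLLOW(X) = {$, a}
Therefore, FOLLOW(S) = {$}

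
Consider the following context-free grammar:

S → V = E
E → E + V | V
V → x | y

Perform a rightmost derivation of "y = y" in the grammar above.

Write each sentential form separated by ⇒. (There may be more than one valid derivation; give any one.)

S ⇒ V = E ⇒ V = V ⇒ V = y ⇒ y = y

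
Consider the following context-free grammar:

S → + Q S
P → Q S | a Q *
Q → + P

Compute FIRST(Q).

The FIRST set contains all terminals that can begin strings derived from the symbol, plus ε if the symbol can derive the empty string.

We compute FIRST(Q) using the standard algorithm.
FIRST(P) = {+, a}
FIRST(Q) = {+}
FIRST(S) = {+}
Therefore, FIRST(Q) = {+}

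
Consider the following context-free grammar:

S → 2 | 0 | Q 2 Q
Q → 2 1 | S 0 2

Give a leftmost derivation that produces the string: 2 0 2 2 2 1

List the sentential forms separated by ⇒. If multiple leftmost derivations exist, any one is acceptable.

S ⇒ Q 2 Q ⇒ S 0 2 2 Q ⇒ 2 0 2 2 Q ⇒ 2 0 2 2 2 1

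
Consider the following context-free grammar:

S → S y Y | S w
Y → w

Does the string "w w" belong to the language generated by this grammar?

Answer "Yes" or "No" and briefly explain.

No - no valid derivation exists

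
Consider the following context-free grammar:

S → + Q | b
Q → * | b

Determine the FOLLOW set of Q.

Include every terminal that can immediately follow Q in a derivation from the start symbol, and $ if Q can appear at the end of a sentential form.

We compute FOLLOW(Q) using the standard algorithm.
FOLLOW(S) starts with {$}.
FIRST(Q) = {*, b}
FIRST(S) = {+, b}
FOLLOW(Q) = {$}
FOLLOW(S) = {$}
Therefore, FOLLOW(Q) = {$}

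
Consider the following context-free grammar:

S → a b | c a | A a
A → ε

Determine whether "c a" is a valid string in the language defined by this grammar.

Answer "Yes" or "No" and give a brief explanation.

Yes - a valid derivation exists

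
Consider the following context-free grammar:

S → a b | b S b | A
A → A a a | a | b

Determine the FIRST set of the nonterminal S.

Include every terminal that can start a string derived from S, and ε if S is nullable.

We compute FIRST(S) using the standard algorithm.
FIRST(A) = {a, b}
FIRST(S) = {a, b}
Therefore, FIRST(S) = {a, b}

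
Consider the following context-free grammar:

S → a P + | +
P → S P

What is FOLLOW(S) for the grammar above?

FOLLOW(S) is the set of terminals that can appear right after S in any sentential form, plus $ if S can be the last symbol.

We compute FOLLOW(S) using the standard algorithm.
FOLLOW(S) starts with {$}.
FIRST(P) = {+, a}
FIRST(S) = {+, a}
FOLLOW(P) = {+}
FOLLOW(S) = {$, +, a}
Therefore, FOLLOW(S) = {$, +, a}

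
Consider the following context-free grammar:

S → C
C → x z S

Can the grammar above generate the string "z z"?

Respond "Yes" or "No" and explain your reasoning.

No - no valid derivation exists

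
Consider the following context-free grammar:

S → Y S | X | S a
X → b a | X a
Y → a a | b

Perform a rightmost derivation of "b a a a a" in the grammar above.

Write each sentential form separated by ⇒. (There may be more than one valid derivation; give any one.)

S ⇒ X ⇒ X a ⇒ X a a ⇒ X a a a ⇒ b a a a a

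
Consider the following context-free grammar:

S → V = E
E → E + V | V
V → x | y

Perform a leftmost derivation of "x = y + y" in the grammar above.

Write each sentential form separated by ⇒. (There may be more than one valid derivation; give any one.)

S ⇒ V = E ⇒ x = E ⇒ x = E + V ⇒ x = V + V ⇒ x = y + V ⇒ x = y + y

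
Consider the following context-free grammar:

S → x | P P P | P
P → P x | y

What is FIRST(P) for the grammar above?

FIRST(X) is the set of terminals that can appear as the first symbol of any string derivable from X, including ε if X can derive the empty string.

We compute FIRST(P) using the standard algorithm.
FIRST(P) = {y}
FIRST(S) = {x, y}
Therefore, FIRST(P) = {y}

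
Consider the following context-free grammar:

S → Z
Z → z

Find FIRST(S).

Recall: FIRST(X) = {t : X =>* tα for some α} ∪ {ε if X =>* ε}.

We compute FIRST(S) using the standard algorithm.
FIRST(S) = {z}
FIRST(Z) = {z}
Therefore, FIRST(S) = {z}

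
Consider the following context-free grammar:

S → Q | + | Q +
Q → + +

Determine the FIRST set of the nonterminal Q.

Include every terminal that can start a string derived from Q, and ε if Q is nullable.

We compute FIRST(Q) using the standard algorithm.
FIRST(Q) = {+}
FIRST(S) = {+}
Therefore, FIRST(Q) = {+}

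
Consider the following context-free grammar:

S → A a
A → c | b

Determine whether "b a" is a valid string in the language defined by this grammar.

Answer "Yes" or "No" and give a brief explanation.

Yes - a valid derivation exists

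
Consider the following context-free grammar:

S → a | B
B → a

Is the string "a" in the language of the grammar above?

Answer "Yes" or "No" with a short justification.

Yes - a valid derivation exists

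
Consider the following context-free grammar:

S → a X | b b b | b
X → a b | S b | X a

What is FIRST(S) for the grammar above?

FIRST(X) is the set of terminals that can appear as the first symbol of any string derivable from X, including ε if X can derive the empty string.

We compute FIRST(S) using the standard algorithm.
FIRST(S) = {a, b}
FIRST(X) = {a, b}
Therefore, FIRST(S) = {a, b}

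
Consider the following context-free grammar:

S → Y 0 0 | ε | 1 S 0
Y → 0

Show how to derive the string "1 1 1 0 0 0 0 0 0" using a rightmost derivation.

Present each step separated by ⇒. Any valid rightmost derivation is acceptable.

S ⇒ 1 S 0 ⇒ 1 1 S 0 0 ⇒ 1 1 1 S 0 0 0 ⇒ 1 1 1 Y 0 0 0 0 0 ⇒ 1 1 1 0 0 0 0 0 0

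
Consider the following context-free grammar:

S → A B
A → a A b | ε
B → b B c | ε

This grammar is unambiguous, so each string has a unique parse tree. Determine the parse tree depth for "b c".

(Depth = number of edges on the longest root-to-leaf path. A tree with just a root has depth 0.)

3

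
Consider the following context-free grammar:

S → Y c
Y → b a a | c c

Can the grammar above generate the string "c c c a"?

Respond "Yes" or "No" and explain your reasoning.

No - no valid derivation exists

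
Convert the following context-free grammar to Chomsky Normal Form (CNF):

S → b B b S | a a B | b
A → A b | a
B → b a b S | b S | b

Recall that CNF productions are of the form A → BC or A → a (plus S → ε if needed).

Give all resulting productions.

TB → b; TA → a; S → b; A → a; B → b; S → TB X0; X0 → B X1; X1 → TB S; S → TA X2; X2 → TA B; A → A TB; B → TB X3; X3 → TA X4; X4 → TB S; B → TB S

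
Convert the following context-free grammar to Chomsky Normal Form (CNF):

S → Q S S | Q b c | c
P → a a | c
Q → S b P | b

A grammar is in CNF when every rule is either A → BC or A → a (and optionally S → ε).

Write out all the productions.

TB → b; TC → c; S → c; TA → a; P → c; Q → b; S → Q X0; X0 → S S; S → Q X1; X1 → TB TC; P → TA TA; Q → S X2; X2 → TB P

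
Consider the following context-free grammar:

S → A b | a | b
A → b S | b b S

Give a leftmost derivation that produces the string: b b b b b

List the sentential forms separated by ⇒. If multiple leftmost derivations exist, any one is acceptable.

S ⇒ A b ⇒ b S b ⇒ b A b b ⇒ b b S b b ⇒ b b b b b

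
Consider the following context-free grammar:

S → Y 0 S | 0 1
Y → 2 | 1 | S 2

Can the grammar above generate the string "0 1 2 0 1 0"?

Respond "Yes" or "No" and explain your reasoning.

No - no valid derivation exists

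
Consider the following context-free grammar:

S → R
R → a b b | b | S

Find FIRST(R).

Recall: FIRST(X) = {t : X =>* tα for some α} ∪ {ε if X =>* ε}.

We compute FIRST(R) using the standard algorithm.
FIRST(R) = {a, b}
FIRST(S) = {a, b}
Therefore, FIRST(R) = {a, b}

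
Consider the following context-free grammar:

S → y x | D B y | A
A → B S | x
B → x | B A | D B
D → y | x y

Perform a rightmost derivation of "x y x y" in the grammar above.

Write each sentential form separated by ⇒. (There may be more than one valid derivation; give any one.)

S ⇒ D B y ⇒ D x y ⇒ x y x y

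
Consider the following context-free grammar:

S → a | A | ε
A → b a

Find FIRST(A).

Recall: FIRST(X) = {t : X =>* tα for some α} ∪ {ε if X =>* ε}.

We compute FIRST(A) using the standard algorithm.
FIRST(A) = {b}
FIRST(S) = {a, b, ε}
Therefore, FIRST(A) = {b}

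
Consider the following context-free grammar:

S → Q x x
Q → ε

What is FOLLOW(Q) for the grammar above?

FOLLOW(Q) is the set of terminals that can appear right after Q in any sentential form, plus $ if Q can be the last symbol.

We compute FOLLOW(Q) using the standard algorithm.
FOLLOW(S) starts with {$}.
FIRST(Q) = {ε}
FIRST(S) = {x}
FOLLOW(Q) = {x}
FOLLOW(S) = {$}
Therefore, FOLLOW(Q) = {x}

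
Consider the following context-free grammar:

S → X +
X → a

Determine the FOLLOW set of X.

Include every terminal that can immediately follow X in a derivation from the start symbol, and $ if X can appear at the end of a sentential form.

We compute FOLLOW(X) using the standard algorithm.
FOLLOW(S) starts with {$}.
FIRST(S) = {a}
FIRST(X) = {a}
FOLLOW(S) = {$}
FOLLOW(X) = {+}
Therefore, FOLLOW(X) = {+}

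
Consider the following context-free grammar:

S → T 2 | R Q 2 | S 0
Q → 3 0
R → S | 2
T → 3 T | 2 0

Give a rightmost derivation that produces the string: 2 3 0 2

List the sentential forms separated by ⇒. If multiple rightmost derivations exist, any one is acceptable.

S ⇒ R Q 2 ⇒ R 3 0 2 ⇒ 2 3 0 2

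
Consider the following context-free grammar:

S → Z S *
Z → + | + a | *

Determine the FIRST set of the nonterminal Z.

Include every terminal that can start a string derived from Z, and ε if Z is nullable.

We compute FIRST(Z) using the standard algorithm.
FIRST(S) = {*, +}
FIRST(Z) = {*, +}
Therefore, FIRST(Z) = {*, +}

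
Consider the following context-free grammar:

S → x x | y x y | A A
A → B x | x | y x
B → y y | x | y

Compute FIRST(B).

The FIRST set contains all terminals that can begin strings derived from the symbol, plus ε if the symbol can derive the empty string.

We compute FIRST(B) using the standard algorithm.
FIRST(A) = {x, y}
FIRST(B) = {x, y}
FIRST(S) = {x, y}
Therefore, FIRST(B) = {x, y}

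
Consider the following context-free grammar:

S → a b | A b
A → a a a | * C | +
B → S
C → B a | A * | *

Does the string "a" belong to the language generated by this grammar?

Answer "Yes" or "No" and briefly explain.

No - no valid derivation exists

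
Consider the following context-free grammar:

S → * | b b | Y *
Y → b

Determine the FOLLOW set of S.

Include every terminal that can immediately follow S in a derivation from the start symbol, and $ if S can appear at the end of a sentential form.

We compute FOLLOW(S) using the standard algorithm.
FOLLOW(S) starts with {$}.
FIRST(S) = {*, b}
FIRST(Y) = {b}
FOLLOW(S) = {$}
FOLLOW(Y) = {*}
Therefore, FOLLOW(S) = {$}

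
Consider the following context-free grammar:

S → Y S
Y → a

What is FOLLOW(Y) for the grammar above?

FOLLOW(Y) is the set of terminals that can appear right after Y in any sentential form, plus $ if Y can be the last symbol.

We compute FOLLOW(Y) using the standard algorithm.
FOLLOW(S) starts with {$}.
FIRST(S) = {a}
FIRST(Y) = {a}
FOLLOW(S) = {$}
FOLLOW(Y) = {a}
Therefore, FOLLOW(Y) = {a}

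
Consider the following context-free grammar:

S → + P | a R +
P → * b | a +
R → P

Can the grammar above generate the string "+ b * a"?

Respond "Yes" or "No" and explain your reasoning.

No - no valid derivation exists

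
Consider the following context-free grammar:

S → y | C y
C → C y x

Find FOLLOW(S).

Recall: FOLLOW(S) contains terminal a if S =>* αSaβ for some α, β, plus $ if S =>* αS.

We compute FOLLOW(S) using the standard algorithm.
FOLLOW(S) starts with {$}.
FIRST(C) = {}
FIRST(S) = {y}
FOLLOW(C) = {y}
FOLLOW(S) = {$}
Therefore, FOLLOW(S) = {$}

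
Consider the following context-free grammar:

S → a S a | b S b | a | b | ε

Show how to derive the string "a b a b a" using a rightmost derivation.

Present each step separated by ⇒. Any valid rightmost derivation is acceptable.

S ⇒ a S a ⇒ a b S b a ⇒ a b a b a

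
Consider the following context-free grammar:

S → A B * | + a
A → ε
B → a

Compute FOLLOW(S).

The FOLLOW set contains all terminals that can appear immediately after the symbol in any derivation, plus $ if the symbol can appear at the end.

We compute FOLLOW(S) using the standard algorithm.
FOLLOW(S) starts with {$}.
FIRST(A) = {ε}
FIRST(B) = {a}
FIRST(S) = {+, a}
FOLLOW(A) = {a}
FOLLOW(B) = {*}
FOLLOW(S) = {$}
Therefore, FOLLOW(S) = {$}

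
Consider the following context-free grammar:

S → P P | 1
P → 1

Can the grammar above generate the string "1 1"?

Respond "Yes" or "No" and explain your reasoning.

Yes - a valid derivation exists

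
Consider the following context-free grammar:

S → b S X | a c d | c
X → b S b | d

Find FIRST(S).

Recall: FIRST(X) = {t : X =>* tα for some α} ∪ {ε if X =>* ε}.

We compute FIRST(S) using the standard algorithm.
FIRST(S) = {a, b, c}
FIRST(X) = {b, d}
Therefore, FIRST(S) = {a, b, c}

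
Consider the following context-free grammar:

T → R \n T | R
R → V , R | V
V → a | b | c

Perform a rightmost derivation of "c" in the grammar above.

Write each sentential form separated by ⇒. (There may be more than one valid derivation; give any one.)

T ⇒ R ⇒ V ⇒ c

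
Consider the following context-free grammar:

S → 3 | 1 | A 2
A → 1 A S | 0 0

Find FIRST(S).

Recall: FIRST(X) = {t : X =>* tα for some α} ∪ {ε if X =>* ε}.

We compute FIRST(S) using the standard algorithm.
FIRST(A) = {0, 1}
FIRST(S) = {0, 1, 3}
Therefore, FIRST(S) = {0, 1, 3}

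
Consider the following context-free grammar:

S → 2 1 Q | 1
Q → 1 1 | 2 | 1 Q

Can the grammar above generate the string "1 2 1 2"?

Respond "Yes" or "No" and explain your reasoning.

No - no valid derivation exists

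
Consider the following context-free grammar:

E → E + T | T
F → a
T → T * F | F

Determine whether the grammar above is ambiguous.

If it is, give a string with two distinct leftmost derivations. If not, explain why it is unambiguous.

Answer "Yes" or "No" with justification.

No - the grammar is unambiguous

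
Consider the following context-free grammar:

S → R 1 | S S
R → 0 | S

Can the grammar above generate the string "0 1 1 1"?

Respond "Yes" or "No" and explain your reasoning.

Yes - a valid derivation exists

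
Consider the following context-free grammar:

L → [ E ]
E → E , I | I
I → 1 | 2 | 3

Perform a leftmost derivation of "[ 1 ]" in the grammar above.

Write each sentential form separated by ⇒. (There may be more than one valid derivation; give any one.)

L ⇒ [ E ] ⇒ [ I ] ⇒ [ 1 ]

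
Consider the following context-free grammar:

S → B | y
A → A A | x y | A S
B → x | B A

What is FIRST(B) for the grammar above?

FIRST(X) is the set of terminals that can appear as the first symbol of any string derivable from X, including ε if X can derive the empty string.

We compute FIRST(B) using the standard algorithm.
FIRST(A) = {x}
FIRST(B) = {x}
FIRST(S) = {x, y}
Therefore, FIRST(B) = {x}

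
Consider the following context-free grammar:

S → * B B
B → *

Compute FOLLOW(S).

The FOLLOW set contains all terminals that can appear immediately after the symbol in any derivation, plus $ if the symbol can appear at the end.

We compute FOLLOW(S) using the standard algorithm.
FOLLOW(S) starts with {$}.
FIRST(B) = {*}
FIRST(S) = {*}
FOLLOW(B) = {$, *}
FOLLOW(S) = {$}
Therefore, FOLLOW(S) = {$}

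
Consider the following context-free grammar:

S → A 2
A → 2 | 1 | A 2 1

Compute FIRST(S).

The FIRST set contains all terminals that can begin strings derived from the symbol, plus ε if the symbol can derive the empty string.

We compute FIRST(S) using the standard algorithm.
FIRST(A) = {1, 2}
FIRST(S) = {1, 2}
Therefore, FIRST(S) = {1, 2}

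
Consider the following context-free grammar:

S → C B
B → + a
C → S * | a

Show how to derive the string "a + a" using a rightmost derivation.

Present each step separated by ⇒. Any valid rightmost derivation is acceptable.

S ⇒ C B ⇒ C + a ⇒ a + a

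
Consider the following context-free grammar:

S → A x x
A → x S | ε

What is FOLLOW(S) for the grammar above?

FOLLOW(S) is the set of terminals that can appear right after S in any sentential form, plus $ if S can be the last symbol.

We compute FOLLOW(S) using the standard algorithm.
FOLLOW(S) starts with {$}.
FIRST(A) = {x, ε}
FIRST(S) = {x}
FOLLOW(A) = {x}
FOLLOW(S) = {$, x}
Therefore, FOLLOW(S) = {$, x}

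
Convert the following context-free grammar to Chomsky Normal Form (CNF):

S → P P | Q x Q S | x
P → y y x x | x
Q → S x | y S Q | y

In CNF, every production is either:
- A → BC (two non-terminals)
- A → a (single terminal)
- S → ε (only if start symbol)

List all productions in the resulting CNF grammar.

TX → x; S → x; TY → y; P → x; Q → y; S → P P; S → Q X0; X0 → TX X1; X1 → Q S; P → TY X2; X2 → TY X3; X3 → TX TX; Q → S TX; Q → TY X4; X4 → S Q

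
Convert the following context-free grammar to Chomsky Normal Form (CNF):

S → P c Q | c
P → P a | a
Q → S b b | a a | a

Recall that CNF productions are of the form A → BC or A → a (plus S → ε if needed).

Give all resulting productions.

TC → c; S → c; TA → a; P → a; TB → b; Q → a; S → P X0; X0 → TC Q; P → P TA; Q → S X1; X1 → TB TB; Q → TA TA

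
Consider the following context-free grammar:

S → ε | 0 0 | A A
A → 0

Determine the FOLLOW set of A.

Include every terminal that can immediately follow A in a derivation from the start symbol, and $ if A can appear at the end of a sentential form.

We compute FOLLOW(A) using the standard algorithm.
FOLLOW(S) starts with {$}.
FIRST(A) = {0}
FIRST(S) = {0, ε}
FOLLOW(A) = {$, 0}
FOLLOW(S) = {$}
Therefore, FOLLOW(A) = {$, 0}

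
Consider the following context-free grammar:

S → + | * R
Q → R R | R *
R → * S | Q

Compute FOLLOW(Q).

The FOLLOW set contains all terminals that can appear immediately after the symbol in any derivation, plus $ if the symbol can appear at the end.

We compute FOLLOW(Q) using the standard algorithm.
FOLLOW(S) starts with {$}.
FIRST(Q) = {*}
FIRST(R) = {*}
FIRST(S) = {*, +}
FOLLOW(Q) = {$, *}
FOLLOW(R) = {$, *}
FOLLOW(S) = {$, *}
Therefore, FOLLOW(Q) = {$, *}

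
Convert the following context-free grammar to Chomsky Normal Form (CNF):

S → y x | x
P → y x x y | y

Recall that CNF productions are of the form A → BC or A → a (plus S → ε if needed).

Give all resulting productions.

TY → y; TX → x; S → x; P → y; S → TY TX; P → TY X0; X0 → TX X1; X1 → TX TY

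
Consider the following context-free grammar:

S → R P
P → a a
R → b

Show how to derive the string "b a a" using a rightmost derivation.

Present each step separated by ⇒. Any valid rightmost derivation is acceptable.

S ⇒ R P ⇒ R a a ⇒ b a a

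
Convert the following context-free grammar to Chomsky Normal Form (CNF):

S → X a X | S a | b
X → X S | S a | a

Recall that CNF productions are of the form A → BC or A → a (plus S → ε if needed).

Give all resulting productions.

TA → a; S → b; X → a; S → X X0; X0 → TA X; S → S TA; X → X S; X → S TA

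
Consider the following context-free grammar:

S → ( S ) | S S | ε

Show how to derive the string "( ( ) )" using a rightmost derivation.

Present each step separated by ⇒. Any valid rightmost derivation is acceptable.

S ⇒ ( S ) ⇒ ( ( S ) ) ⇒ ( ( ) )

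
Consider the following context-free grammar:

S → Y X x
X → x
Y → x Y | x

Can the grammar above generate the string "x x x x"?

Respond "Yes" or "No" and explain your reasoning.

Yes - a valid derivation exists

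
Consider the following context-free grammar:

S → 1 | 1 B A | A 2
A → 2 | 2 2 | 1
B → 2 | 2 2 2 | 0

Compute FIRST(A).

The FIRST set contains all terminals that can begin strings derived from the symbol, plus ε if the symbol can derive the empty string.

We compute FIRST(A) using the standard algorithm.
FIRST(A) = {1, 2}
FIRST(B) = {0, 2}
FIRST(S) = {1, 2}
Therefore, FIRST(A) = {1, 2}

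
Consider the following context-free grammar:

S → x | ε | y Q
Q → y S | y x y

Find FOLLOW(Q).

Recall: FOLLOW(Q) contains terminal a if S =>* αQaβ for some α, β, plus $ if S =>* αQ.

We compute FOLLOW(Q) using the standard algorithm.
FOLLOW(S) starts with {$}.
FIRST(Q) = {y}
FIRST(S) = {x, y, ε}
FOLLOW(Q) = {$}
FOLLOW(S) = {$}
Therefore, FOLLOW(Q) = {$}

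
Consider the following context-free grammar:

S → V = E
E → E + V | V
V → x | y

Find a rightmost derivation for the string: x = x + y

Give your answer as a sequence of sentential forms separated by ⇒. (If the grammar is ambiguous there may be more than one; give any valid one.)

S ⇒ V = E ⇒ V = E + V ⇒ V = E + y ⇒ V = V + y ⇒ V = x + y ⇒ x = x + y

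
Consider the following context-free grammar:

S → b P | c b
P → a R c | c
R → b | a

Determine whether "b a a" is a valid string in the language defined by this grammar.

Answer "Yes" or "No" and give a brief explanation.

No - no valid derivation exists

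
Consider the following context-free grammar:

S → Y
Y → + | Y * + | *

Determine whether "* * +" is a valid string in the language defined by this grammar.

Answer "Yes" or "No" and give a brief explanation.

Yes - a valid derivation exists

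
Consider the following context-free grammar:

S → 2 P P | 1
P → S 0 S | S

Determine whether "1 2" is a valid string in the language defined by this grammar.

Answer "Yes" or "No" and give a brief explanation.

No - no valid derivation exists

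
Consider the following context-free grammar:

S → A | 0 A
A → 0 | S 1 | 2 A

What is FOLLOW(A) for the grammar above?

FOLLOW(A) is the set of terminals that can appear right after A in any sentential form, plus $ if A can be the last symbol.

We compute FOLLOW(A) using the standard algorithm.
FOLLOW(S) starts with {$}.
FIRST(A) = {0, 2}
FIRST(S) = {0, 2}
FOLLOW(A) = {$, 1}
FOLLOW(S) = {$, 1}
Therefore, FOLLOW(A) = {$, 1}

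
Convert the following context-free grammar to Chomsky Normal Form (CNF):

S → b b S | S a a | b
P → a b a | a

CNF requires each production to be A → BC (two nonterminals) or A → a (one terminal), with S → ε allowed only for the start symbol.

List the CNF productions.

TB → b; TA → a; S → b; P → a; S → TB X0; X0 → TB S; S → S X1; X1 → TA TA; P → TA X2; X2 → TB TA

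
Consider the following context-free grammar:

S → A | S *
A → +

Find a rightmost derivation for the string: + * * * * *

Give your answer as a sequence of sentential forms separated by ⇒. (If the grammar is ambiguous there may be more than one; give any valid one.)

S ⇒ S * ⇒ S * * ⇒ S * * * ⇒ S * * * * ⇒ S * * * * * ⇒ A * * * * * ⇒ + * * * * *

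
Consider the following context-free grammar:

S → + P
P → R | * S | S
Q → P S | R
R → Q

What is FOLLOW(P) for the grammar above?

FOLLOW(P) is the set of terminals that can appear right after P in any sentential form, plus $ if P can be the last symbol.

We compute FOLLOW(P) using the standard algorithm.
FOLLOW(S) starts with {$}.
FIRST(P) = {*, +}
FIRST(Q) = {*, +}
FIRST(R) = {*, +}
FIRST(S) = {+}
FOLLOW(P) = {$, +}
FOLLOW(Q) = {$, +}
FOLLOW(R) = {$, +}
FOLLOW(S) = {$, +}
Therefore, FOLLOW(P) = {$, +}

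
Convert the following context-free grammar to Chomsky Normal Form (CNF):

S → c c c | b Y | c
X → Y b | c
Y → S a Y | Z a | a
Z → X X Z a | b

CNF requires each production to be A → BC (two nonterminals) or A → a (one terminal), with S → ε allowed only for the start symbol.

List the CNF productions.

TC → c; TB → b; S → c; X → c; TA → a; Y → a; Z → b; S → TC X0; X0 → TC TC; S → TB Y; X → Y TB; Y → S X1; X1 → TA Y; Y → Z TA; Z → X X2; X2 → X X3; X3 → Z TA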